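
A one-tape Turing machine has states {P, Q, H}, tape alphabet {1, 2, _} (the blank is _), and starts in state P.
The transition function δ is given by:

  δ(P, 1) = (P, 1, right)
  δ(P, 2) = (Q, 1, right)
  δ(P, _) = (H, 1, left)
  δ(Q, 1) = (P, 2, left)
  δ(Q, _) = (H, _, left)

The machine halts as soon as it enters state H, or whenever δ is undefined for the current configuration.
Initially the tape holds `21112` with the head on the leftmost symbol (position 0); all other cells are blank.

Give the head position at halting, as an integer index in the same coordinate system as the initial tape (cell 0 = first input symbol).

P | [2]1112   read 2 → write 1, move right, go to Q
Q | 1[1]112   read 1 → write 2, move left, go to P
P | [1]2112   read 1 → write 1, move right, go to P
P | 1[2]112   read 2 → write 1, move right, go to Q
Q | 11[1]12   read 1 → write 2, move left, go to P
P | 1[1]212   read 1 → write 1, move right, go to P
P | 11[2]12   read 2 → write 1, move right, go to Q
Q | 111[1]2   read 1 → write 2, move left, go to P
P | 11[1]22   read 1 → write 1, move right, go to P
P | 111[2]2   read 2 → write 1, move right, go to Q
Q | 1111[2]
At halt the head is at cell 4.

4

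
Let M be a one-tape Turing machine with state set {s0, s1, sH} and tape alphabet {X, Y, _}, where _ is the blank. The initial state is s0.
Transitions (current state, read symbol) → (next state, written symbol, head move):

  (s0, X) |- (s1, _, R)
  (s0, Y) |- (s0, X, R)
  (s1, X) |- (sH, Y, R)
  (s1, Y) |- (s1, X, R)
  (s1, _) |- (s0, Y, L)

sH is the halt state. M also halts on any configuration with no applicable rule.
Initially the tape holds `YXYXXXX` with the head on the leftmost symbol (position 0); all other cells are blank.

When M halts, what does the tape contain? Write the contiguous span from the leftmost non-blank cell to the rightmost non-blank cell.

s0 | [Y]XYXXXX   read Y → write X, move R, go to s0
s0 | X[X]YXXXX   read X → write _, move R, go to s1
s1 | X_[Y]XXXX   read Y → write X, move R, go to s1
s1 | X_X[X]XXX   read X → write Y, move R, go to sH
sH | X_XY[X]XX
The non-blank tape span at halt is X_XYXXX.

X_XYXXX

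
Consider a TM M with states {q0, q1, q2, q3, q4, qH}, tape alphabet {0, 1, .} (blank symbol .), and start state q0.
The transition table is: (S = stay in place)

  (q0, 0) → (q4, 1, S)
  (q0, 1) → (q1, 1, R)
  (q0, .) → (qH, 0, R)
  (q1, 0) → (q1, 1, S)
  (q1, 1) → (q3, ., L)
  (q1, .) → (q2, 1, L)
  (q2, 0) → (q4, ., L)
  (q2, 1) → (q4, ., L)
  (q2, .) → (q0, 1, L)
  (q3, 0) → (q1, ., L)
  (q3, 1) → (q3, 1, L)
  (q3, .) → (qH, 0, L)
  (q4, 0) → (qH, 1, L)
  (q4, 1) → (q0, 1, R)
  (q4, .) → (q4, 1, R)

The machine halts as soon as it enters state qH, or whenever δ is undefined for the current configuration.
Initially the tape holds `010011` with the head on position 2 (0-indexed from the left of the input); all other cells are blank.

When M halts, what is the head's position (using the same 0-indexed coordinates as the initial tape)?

state=q0 head=2 tape=...01[0]011   (q0,0)→(q4,1,S)
state=q4 head=2 tape=...01[1]011   (q4,1)→(q0,1,R)
state=q0 head=3 tape=...011[0]11   (q0,0)→(q4,1,S)
state=q4 head=3 tape=...011[1]11   (q4,1)→(q0,1,R)
state=q0 head=4 tape=...0111[1]1   (q0,1)→(q1,1,R)
state=q1 head=5 tape=...01111[1]   (q1,1)→(q3,.,L)
state=q3 head=4 tape=...0111[1].   (q3,1)→(q3,1,L)
state=q3 head=3 tape=...011[1]1.   (q3,1)→(q3,1,L)
state=q3 head=2 tape=...01[1]11.   (q3,1)→(q3,1,L)
state=q3 head=1 tape=...0[1]111.   (q3,1)→(q3,1,L)
state=q3 head=0 tape=...[0]1111.   (q3,0)→(q1,.,L)
state=q1 head=-1 tape=..[.].1111.   (q1,.)→(q2,1,L)
state=q2 head=-2 tape=.[.]1.1111.   (q2,.)→(q0,1,L)
state=q0 head=-3 tape=[.]11.1111.   (q0,.)→(qH,0,R)
state=qH head=-2 tape=0[1]1.1111.
At halt the head is at cell -2.

-2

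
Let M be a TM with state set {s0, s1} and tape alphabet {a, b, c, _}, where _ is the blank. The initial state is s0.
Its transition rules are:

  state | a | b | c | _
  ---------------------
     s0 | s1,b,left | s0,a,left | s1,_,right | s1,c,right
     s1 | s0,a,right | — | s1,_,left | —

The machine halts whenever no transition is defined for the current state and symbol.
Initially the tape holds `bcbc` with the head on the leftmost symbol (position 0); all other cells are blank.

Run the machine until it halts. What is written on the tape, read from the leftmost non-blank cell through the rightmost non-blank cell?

ca_bc

state=s0 head=0 tape=_[b]cbc   (s0,b)→(s0,a,left)
state=s0 head=-1 tape=[_]acbc   (s0,_)→(s1,c,right)
state=s1 head=0 tape=c[a]cbc   (s1,a)→(s0,a,right)
state=s0 head=1 tape=ca[c]bc   (s0,c)→(s1,_,right)
state=s1 head=2 tape=ca_[b]c
The non-blank tape span at halt is ca_bc.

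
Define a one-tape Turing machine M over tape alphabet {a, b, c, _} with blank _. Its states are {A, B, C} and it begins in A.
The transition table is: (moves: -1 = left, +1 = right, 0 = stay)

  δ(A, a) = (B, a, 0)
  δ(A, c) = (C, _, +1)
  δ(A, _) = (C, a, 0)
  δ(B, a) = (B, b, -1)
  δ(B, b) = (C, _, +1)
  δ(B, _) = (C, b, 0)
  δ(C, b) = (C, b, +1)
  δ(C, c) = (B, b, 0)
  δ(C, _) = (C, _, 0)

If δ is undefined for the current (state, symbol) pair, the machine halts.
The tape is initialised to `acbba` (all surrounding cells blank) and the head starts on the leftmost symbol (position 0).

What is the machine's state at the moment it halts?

A | _[a]cbba   read a → write a, move 0, go to B
B | _[a]cbba   read a → write b, move -1, go to B
B | [_]bcbba   read _ → write b, move 0, go to C
C | [b]bcbba   read b → write b, move +1, go to C
C | b[b]cbba   read b → write b, move +1, go to C
C | bb[c]bba   read c → write b, move 0, go to B
B | bb[b]bba   read b → write _, move +1, go to C
C | bb_[b]ba   read b → write b, move +1, go to C
C | bb_b[b]a   read b → write b, move +1, go to C
C | bb_bb[a]
No transition is defined for (C, a); M halts in state C.

C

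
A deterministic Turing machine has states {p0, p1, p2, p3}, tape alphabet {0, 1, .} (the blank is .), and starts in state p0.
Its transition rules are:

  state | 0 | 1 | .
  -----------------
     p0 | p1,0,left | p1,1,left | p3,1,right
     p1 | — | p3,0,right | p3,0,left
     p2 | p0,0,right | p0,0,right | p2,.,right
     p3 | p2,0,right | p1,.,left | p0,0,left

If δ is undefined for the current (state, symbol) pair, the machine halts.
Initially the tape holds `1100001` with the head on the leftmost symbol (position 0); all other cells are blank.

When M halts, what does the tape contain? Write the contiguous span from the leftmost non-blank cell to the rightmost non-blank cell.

1001100001

state=p0 head=0 tape=...[1]100001   (p0,1)→(p1,1,left)
state=p1 head=-1 tape=..[.]1100001   (p1,.)→(p3,0,left)
state=p3 head=-2 tape=.[.]01100001   (p3,.)→(p0,0,left)
state=p0 head=-3 tape=[.]001100001   (p0,.)→(p3,1,right)
state=p3 head=-2 tape=1[0]01100001   (p3,0)→(p2,0,right)
state=p2 head=-1 tape=10[0]1100001   (p2,0)→(p0,0,right)
state=p0 head=0 tape=100[1]100001   (p0,1)→(p1,1,left)
state=p1 head=-1 tape=10[0]1100001
The non-blank tape span at halt is 1001100001.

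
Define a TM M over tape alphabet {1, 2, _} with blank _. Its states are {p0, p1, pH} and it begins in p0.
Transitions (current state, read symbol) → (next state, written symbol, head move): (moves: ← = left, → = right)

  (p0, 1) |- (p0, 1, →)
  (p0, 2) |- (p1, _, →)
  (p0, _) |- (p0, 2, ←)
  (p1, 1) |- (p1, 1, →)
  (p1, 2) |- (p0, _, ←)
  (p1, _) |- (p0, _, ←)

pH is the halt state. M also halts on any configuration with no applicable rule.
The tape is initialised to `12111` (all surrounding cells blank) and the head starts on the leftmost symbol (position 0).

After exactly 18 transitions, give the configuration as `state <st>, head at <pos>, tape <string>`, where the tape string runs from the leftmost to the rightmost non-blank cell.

state p1, head at 6, tape 1_111

p0 | [1]2111__   read 1 → write 1, move →, go to p0
p0 | 1[2]111__   read 2 → write _, move →, go to p1
p1 | 1_[1]11__   read 1 → write 1, move →, go to p1
p1 | 1_1[1]1__   read 1 → write 1, move →, go to p1
p1 | 1_11[1]__   read 1 → write 1, move →, go to p1
p1 | 1_111[_]_   read _ → write _, move ←, go to p0
p0 | 1_11[1]__   read 1 → write 1, move →, go to p0
p0 | 1_111[_]_   read _ → write 2, move ←, go to p0
p0 | 1_11[1]2_   read 1 → write 1, move →, go to p0
p0 | 1_111[2]_   read 2 → write _, move →, go to p1
p1 | 1_111_[_]   read _ → write _, move ←, go to p0
p0 | 1_111[_]_   read _ → write 2, move ←, go to p0
p0 | 1_11[1]2_   read 1 → write 1, move →, go to p0
p0 | 1_111[2]_   read 2 → write _, move →, go to p1
p1 | 1_111_[_]   read _ → write _, move ←, go to p0
p0 | 1_111[_]_   read _ → write 2, move ←, go to p0
p0 | 1_11[1]2_   read 1 → write 1, move →, go to p0
p0 | 1_111[2]_   read 2 → write _, move →, go to p1
p1 | 1_111_[_]
After 18 steps: state p1, head at 6, tape 1_111.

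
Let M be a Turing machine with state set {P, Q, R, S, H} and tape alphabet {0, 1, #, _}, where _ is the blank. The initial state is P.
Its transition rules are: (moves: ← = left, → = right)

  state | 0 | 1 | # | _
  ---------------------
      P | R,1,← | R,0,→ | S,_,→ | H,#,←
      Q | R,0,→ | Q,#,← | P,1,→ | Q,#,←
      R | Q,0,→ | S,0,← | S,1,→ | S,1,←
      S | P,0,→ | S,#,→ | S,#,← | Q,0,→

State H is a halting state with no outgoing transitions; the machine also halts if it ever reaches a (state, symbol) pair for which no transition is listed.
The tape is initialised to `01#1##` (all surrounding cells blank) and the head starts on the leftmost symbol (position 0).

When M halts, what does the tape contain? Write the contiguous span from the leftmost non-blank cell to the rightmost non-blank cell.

00101001#

state=P head=0 tape=__[0]1#1##_   (P,0)→(R,1,←)
state=R head=-1 tape=_[_]11#1##_   (R,_)→(S,1,←)
state=S head=-2 tape=[_]111#1##_   (S,_)→(Q,0,→)
state=Q head=-1 tape=0[1]11#1##_   (Q,1)→(Q,#,←)
state=Q head=-2 tape=[0]#11#1##_   (Q,0)→(R,0,→)
state=R head=-1 tape=0[#]11#1##_   (R,#)→(S,1,→)
state=S head=0 tape=01[1]1#1##_   (S,1)→(S,#,→)
state=S head=1 tape=01#[1]#1##_   (S,1)→(S,#,→)
state=S head=2 tape=01##[#]1##_   (S,#)→(S,#,←)
state=S head=1 tape=01#[#]#1##_   (S,#)→(S,#,←)
state=S head=0 tape=01[#]##1##_   (S,#)→(S,#,←)
state=S head=-1 tape=0[1]###1##_   (S,1)→(S,#,→)
state=S head=0 tape=0#[#]##1##_   (S,#)→(S,#,←)
state=S head=-1 tape=0[#]###1##_   (S,#)→(S,#,←)
state=S head=-2 tape=[0]####1##_   (S,0)→(P,0,→)
state=P head=-1 tape=0[#]###1##_   (P,#)→(S,_,→)
state=S head=0 tape=0_[#]##1##_   (S,#)→(S,#,←)
state=S head=-1 tape=0[_]###1##_   (S,_)→(Q,0,→)
state=Q head=0 tape=00[#]##1##_   (Q,#)→(P,1,→)
state=P head=1 tape=001[#]#1##_   (P,#)→(S,_,→)
state=S head=2 tape=001_[#]1##_   (S,#)→(S,#,←)
state=S head=1 tape=001[_]#1##_   (S,_)→(Q,0,→)
state=Q head=2 tape=0010[#]1##_   (Q,#)→(P,1,→)
state=P head=3 tape=00101[1]##_   (P,1)→(R,0,→)
state=R head=4 tape=001010[#]#_   (R,#)→(S,1,→)
state=S head=5 tape=0010101[#]_   (S,#)→(S,#,←)
state=S head=4 tape=001010[1]#_   (S,1)→(S,#,→)
state=S head=5 tape=001010#[#]_   (S,#)→(S,#,←)
state=S head=4 tape=001010[#]#_   (S,#)→(S,#,←)
state=S head=3 tape=00101[0]##_   (S,0)→(P,0,→)
state=P head=4 tape=001010[#]#_   (P,#)→(S,_,→)
state=S head=5 tape=001010_[#]_   (S,#)→(S,#,←)
state=S head=4 tape=001010[_]#_   (S,_)→(Q,0,→)
state=Q head=5 tape=0010100[#]_   (Q,#)→(P,1,→)
state=P head=6 tape=00101001[_]   (P,_)→(H,#,←)
state=H head=5 tape=0010100[1]#
The non-blank tape span at halt is 00101001#.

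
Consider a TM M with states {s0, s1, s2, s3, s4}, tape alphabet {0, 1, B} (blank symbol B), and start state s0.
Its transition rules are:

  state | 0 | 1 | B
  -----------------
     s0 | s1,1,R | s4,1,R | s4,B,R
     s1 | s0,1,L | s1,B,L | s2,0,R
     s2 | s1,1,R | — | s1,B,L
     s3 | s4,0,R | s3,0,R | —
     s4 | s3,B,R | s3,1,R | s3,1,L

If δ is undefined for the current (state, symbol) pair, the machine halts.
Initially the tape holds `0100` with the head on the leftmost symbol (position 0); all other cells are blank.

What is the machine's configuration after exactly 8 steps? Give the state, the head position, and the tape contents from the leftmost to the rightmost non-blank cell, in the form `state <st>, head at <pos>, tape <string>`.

s0 | BB[0]100   read 0 → write 1, move R, go to s1
s1 | BB1[1]00   read 1 → write B, move L, go to s1
s1 | BB[1]B00   read 1 → write B, move L, go to s1
s1 | B[B]BB00   read B → write 0, move R, go to s2
s2 | B0[B]B00   read B → write B, move L, go to s1
s1 | B[0]BB00   read 0 → write 1, move L, go to s0
s0 | [B]1BB00   read B → write B, move R, go to s4
s4 | B[1]BB00   read 1 → write 1, move R, go to s3
s3 | B1[B]B00
After 8 steps: state s3, head at 0, tape 1BB00.

state s3, head at 0, tape 1BB00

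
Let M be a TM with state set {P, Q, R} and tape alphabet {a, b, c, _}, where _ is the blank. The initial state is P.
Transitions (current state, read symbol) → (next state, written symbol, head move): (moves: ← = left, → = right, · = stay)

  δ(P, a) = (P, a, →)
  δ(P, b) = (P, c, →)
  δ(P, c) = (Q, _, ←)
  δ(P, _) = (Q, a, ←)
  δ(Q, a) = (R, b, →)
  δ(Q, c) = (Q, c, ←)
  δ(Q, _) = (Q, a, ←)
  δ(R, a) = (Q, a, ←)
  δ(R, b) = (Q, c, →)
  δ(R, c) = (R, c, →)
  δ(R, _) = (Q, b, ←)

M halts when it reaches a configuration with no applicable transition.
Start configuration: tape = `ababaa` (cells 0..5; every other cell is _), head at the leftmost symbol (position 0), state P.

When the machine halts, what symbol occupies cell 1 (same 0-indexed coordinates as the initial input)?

P | [a]babaa_   read a → write a, move →, go to P
P | a[b]abaa_   read b → write c, move →, go to P
P | ac[a]baa_   read a → write a, move →, go to P
P | aca[b]aa_   read b → write c, move →, go to P
P | acac[a]a_   read a → write a, move →, go to P
P | acaca[a]_   read a → write a, move →, go to P
P | acacaa[_]   read _ → write a, move ←, go to Q
Q | acaca[a]a   read a → write b, move →, go to R
R | acacab[a]   read a → write a, move ←, go to Q
Q | acaca[b]a
Cell 1 holds c when M halts.

c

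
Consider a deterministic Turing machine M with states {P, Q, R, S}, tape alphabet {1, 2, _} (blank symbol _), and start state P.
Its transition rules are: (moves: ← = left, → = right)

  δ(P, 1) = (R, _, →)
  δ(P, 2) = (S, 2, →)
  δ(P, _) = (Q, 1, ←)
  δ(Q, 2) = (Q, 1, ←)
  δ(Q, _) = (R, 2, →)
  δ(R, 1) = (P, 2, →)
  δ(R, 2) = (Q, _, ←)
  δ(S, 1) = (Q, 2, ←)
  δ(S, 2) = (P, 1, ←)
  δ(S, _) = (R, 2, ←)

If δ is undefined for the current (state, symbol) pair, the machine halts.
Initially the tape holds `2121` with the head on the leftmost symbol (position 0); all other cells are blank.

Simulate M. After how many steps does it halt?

state=P head=0 tape=__[2]121   (P,2)→(S,2,→)
state=S head=1 tape=__2[1]21   (S,1)→(Q,2,←)
state=Q head=0 tape=__[2]221   (Q,2)→(Q,1,←)
state=Q head=-1 tape=_[_]1221   (Q,_)→(R,2,→)
state=R head=0 tape=_2[1]221   (R,1)→(P,2,→)
state=P head=1 tape=_22[2]21   (P,2)→(S,2,→)
state=S head=2 tape=_222[2]1   (S,2)→(P,1,←)
state=P head=1 tape=_22[2]11   (P,2)→(S,2,→)
state=S head=2 tape=_222[1]1   (S,1)→(Q,2,←)
state=Q head=1 tape=_22[2]21   (Q,2)→(Q,1,←)
state=Q head=0 tape=_2[2]121   (Q,2)→(Q,1,←)
state=Q head=-1 tape=_[2]1121   (Q,2)→(Q,1,←)
state=Q head=-2 tape=[_]11121   (Q,_)→(R,2,→)
state=R head=-1 tape=2[1]1121   (R,1)→(P,2,→)
state=P head=0 tape=22[1]121   (P,1)→(R,_,→)
state=R head=1 tape=22_[1]21   (R,1)→(P,2,→)
state=P head=2 tape=22_2[2]1   (P,2)→(S,2,→)
state=S head=3 tape=22_22[1]   (S,1)→(Q,2,←)
state=Q head=2 tape=22_2[2]2   (Q,2)→(Q,1,←)
state=Q head=1 tape=22_[2]12   (Q,2)→(Q,1,←)
state=Q head=0 tape=22[_]112   (Q,_)→(R,2,→)
state=R head=1 tape=222[1]12   (R,1)→(P,2,→)
state=P head=2 tape=2222[1]2   (P,1)→(R,_,→)
state=R head=3 tape=2222_[2]   (R,2)→(Q,_,←)
state=Q head=2 tape=2222[_]_   (Q,_)→(R,2,→)
state=R head=3 tape=22222[_]
M halts after 25 transitions.

25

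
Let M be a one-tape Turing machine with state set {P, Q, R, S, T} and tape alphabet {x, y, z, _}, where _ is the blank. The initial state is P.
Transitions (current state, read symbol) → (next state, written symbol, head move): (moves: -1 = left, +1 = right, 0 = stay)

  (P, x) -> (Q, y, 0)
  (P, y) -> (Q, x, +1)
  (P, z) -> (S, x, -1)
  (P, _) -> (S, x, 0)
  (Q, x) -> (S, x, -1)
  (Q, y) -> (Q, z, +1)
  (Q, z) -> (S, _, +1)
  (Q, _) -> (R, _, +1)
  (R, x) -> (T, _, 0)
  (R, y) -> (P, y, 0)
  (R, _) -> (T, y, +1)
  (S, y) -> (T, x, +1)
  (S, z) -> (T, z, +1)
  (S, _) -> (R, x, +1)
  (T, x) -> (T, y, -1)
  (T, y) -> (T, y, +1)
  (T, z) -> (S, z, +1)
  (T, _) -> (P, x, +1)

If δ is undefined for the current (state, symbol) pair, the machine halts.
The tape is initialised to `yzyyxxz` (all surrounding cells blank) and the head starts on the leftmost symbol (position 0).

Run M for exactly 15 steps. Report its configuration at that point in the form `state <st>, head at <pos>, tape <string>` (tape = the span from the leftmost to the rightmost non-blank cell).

state=P head=0 tape=[y]zyyxxz____   (P,y)→(Q,x,+1)
state=Q head=1 tape=x[z]yyxxz____   (Q,z)→(S,_,+1)
state=S head=2 tape=x_[y]yxxz____   (S,y)→(T,x,+1)
state=T head=3 tape=x_x[y]xxz____   (T,y)→(T,y,+1)
state=T head=4 tape=x_xy[x]xz____   (T,x)→(T,y,-1)
state=T head=3 tape=x_x[y]yxz____   (T,y)→(T,y,+1)
state=T head=4 tape=x_xy[y]xz____   (T,y)→(T,y,+1)
state=T head=5 tape=x_xyy[x]z____   (T,x)→(T,y,-1)
state=T head=4 tape=x_xy[y]yz____   (T,y)→(T,y,+1)
state=T head=5 tape=x_xyy[y]z____   (T,y)→(T,y,+1)
state=T head=6 tape=x_xyyy[z]____   (T,z)→(S,z,+1)
state=S head=7 tape=x_xyyyz[_]___   (S,_)→(R,x,+1)
state=R head=8 tape=x_xyyyzx[_]__   (R,_)→(T,y,+1)
state=T head=9 tape=x_xyyyzxy[_]_   (T,_)→(P,x,+1)
state=P head=10 tape=x_xyyyzxyx[_]   (P,_)→(S,x,0)
state=S head=10 tape=x_xyyyzxyx[x]
After 15 steps: state S, head at 10, tape x_xyyyzxyxx.

state S, head at 10, tape x_xyyyzxyxx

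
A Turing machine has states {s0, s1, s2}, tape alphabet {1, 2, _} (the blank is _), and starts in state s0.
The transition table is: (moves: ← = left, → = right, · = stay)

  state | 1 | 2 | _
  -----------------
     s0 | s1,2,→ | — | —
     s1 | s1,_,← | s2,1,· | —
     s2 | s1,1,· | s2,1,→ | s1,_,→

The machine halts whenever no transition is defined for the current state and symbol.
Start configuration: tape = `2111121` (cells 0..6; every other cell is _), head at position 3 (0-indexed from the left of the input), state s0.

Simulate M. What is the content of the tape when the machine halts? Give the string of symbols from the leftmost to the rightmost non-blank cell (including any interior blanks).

21

s0 | _211[1]121   read 1 → write 2, move →, go to s1
s1 | _2112[1]21   read 1 → write _, move ←, go to s1
s1 | _211[2]_21   read 2 → write 1, move ·, go to s2
s2 | _211[1]_21   read 1 → write 1, move ·, go to s1
s1 | _211[1]_21   read 1 → write _, move ←, go to s1
s1 | _21[1]__21   read 1 → write _, move ←, go to s1
s1 | _2[1]___21   read 1 → write _, move ←, go to s1
s1 | _[2]____21   read 2 → write 1, move ·, go to s2
s2 | _[1]____21   read 1 → write 1, move ·, go to s1
s1 | _[1]____21   read 1 → write _, move ←, go to s1
s1 | [_]_____21
The non-blank tape span at halt is 21.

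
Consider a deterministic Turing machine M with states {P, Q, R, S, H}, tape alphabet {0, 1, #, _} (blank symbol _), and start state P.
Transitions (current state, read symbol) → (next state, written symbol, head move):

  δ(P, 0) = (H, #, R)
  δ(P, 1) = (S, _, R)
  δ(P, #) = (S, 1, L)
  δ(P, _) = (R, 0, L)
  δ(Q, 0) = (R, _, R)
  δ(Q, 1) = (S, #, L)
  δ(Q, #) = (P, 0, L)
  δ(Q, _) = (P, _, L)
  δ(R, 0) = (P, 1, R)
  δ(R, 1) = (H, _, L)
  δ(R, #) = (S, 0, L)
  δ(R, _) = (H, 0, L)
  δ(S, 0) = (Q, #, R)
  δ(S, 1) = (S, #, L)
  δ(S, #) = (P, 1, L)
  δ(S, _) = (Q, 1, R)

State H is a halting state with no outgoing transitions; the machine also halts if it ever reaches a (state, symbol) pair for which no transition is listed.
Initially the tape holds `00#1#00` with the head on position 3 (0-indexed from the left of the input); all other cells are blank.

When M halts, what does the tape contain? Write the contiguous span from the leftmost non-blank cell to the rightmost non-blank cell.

state=P head=3 tape=00#[1]#00_   (P,1)→(S,_,R)
state=S head=4 tape=00#_[#]00_   (S,#)→(P,1,L)
state=P head=3 tape=00#[_]100_   (P,_)→(R,0,L)
state=R head=2 tape=00[#]0100_   (R,#)→(S,0,L)
state=S head=1 tape=0[0]00100_   (S,0)→(Q,#,R)
state=Q head=2 tape=0#[0]0100_   (Q,0)→(R,_,R)
state=R head=3 tape=0#_[0]100_   (R,0)→(P,1,R)
state=P head=4 tape=0#_1[1]00_   (P,1)→(S,_,R)
state=S head=5 tape=0#_1_[0]0_   (S,0)→(Q,#,R)
state=Q head=6 tape=0#_1_#[0]_   (Q,0)→(R,_,R)
state=R head=7 tape=0#_1_#_[_]   (R,_)→(H,0,L)
state=H head=6 tape=0#_1_#[_]0
The non-blank tape span at halt is 0#_1_#_0.

0#_1_#_0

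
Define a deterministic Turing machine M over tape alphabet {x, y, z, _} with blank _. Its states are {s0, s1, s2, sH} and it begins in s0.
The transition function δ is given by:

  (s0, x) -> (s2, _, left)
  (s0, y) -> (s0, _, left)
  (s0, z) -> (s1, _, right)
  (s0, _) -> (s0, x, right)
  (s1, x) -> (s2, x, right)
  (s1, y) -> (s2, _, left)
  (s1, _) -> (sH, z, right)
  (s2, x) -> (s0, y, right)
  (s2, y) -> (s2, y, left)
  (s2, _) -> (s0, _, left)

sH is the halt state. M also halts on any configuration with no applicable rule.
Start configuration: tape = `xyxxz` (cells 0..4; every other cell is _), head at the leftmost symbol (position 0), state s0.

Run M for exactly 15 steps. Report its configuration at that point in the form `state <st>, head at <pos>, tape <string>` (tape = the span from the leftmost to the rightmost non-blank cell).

state s0, head at 3, tape xyxyy_z

state=s0 head=0 tape=__[x]yxxz   (s0,x)→(s2,_,left)
state=s2 head=-1 tape=_[_]_yxxz   (s2,_)→(s0,_,left)
state=s0 head=-2 tape=[_]__yxxz   (s0,_)→(s0,x,right)
state=s0 head=-1 tape=x[_]_yxxz   (s0,_)→(s0,x,right)
state=s0 head=0 tape=xx[_]yxxz   (s0,_)→(s0,x,right)
state=s0 head=1 tape=xxx[y]xxz   (s0,y)→(s0,_,left)
state=s0 head=0 tape=xx[x]_xxz   (s0,x)→(s2,_,left)
state=s2 head=-1 tape=x[x]__xxz   (s2,x)→(s0,y,right)
state=s0 head=0 tape=xy[_]_xxz   (s0,_)→(s0,x,right)
state=s0 head=1 tape=xyx[_]xxz   (s0,_)→(s0,x,right)
state=s0 head=2 tape=xyxx[x]xz   (s0,x)→(s2,_,left)
state=s2 head=1 tape=xyx[x]_xz   (s2,x)→(s0,y,right)
state=s0 head=2 tape=xyxy[_]xz   (s0,_)→(s0,x,right)
state=s0 head=3 tape=xyxyx[x]z   (s0,x)→(s2,_,left)
state=s2 head=2 tape=xyxy[x]_z   (s2,x)→(s0,y,right)
state=s0 head=3 tape=xyxyy[_]z
After 15 steps: state s0, head at 3, tape xyxyy_z.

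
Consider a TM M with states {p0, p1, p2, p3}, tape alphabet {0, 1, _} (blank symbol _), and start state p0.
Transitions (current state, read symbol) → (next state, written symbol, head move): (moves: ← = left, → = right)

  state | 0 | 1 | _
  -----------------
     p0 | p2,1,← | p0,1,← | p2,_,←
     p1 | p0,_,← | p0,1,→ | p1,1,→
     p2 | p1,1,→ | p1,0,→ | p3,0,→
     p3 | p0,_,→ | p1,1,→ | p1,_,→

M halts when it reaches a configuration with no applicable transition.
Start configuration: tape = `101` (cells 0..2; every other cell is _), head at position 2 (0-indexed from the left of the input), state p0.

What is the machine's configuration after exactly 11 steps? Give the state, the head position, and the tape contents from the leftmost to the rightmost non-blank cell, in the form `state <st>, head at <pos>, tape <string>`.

state p0, head at 1, tape 0111

p0 | _10[1]   read 1 → write 1, move ←, go to p0
p0 | _1[0]1   read 0 → write 1, move ←, go to p2
p2 | _[1]11   read 1 → write 0, move →, go to p1
p1 | _0[1]1   read 1 → write 1, move →, go to p0
p0 | _01[1]   read 1 → write 1, move ←, go to p0
p0 | _0[1]1   read 1 → write 1, move ←, go to p0
p0 | _[0]11   read 0 → write 1, move ←, go to p2
p2 | [_]111   read _ → write 0, move →, go to p3
p3 | 0[1]11   read 1 → write 1, move →, go to p1
p1 | 01[1]1   read 1 → write 1, move →, go to p0
p0 | 011[1]   read 1 → write 1, move ←, go to p0
p0 | 01[1]1
After 11 steps: state p0, head at 1, tape 0111.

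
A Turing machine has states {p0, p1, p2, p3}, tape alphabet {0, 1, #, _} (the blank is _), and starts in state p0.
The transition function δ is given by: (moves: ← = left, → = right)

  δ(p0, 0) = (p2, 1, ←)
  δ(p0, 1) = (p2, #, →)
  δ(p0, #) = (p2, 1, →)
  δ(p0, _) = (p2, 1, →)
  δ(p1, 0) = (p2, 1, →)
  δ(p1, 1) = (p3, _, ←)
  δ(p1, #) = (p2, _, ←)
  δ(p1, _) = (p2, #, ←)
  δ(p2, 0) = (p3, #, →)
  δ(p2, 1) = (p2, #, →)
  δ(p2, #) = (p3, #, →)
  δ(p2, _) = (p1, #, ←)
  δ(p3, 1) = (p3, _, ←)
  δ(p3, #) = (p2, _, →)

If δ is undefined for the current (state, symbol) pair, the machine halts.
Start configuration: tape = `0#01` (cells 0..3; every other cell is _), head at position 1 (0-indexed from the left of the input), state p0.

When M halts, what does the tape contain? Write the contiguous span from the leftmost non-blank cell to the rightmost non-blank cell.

p0 | 0[#]01__   read # → write 1, move →, go to p2
p2 | 01[0]1__   read 0 → write #, move →, go to p3
p3 | 01#[1]__   read 1 → write _, move ←, go to p3
p3 | 01[#]___   read # → write _, move →, go to p2
p2 | 01_[_]__   read _ → write #, move ←, go to p1
p1 | 01[_]#__   read _ → write #, move ←, go to p2
p2 | 0[1]##__   read 1 → write #, move →, go to p2
p2 | 0#[#]#__   read # → write #, move →, go to p3
p3 | 0##[#]__   read # → write _, move →, go to p2
p2 | 0##_[_]_   read _ → write #, move ←, go to p1
p1 | 0##[_]#_   read _ → write #, move ←, go to p2
p2 | 0#[#]##_   read # → write #, move →, go to p3
p3 | 0##[#]#_   read # → write _, move →, go to p2
p2 | 0##_[#]_   read # → write #, move →, go to p3
p3 | 0##_#[_]
The non-blank tape span at halt is 0##_#.

0##_#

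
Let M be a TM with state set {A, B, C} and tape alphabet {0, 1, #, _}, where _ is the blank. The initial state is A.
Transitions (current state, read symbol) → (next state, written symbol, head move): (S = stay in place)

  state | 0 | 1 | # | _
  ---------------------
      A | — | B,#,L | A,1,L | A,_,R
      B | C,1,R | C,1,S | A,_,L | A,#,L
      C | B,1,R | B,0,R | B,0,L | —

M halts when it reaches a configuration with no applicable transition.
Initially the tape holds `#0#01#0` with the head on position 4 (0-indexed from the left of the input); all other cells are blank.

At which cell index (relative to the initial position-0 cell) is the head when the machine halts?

A | #0#0[1]#0_   read 1 → write #, move L, go to B
B | #0#[0]##0_   read 0 → write 1, move R, go to C
C | #0#1[#]#0_   read # → write 0, move L, go to B
B | #0#[1]0#0_   read 1 → write 1, move S, go to C
C | #0#[1]0#0_   read 1 → write 0, move R, go to B
B | #0#0[0]#0_   read 0 → write 1, move R, go to C
C | #0#01[#]0_   read # → write 0, move L, go to B
B | #0#0[1]00_   read 1 → write 1, move S, go to C
C | #0#0[1]00_   read 1 → write 0, move R, go to B
B | #0#00[0]0_   read 0 → write 1, move R, go to C
C | #0#001[0]_   read 0 → write 1, move R, go to B
B | #0#0011[_]   read _ → write #, move L, go to A
A | #0#001[1]#   read 1 → write #, move L, go to B
B | #0#00[1]##   read 1 → write 1, move S, go to C
C | #0#00[1]##   read 1 → write 0, move R, go to B
B | #0#000[#]#   read # → write _, move L, go to A
A | #0#00[0]_#
At halt the head is at cell 5.

5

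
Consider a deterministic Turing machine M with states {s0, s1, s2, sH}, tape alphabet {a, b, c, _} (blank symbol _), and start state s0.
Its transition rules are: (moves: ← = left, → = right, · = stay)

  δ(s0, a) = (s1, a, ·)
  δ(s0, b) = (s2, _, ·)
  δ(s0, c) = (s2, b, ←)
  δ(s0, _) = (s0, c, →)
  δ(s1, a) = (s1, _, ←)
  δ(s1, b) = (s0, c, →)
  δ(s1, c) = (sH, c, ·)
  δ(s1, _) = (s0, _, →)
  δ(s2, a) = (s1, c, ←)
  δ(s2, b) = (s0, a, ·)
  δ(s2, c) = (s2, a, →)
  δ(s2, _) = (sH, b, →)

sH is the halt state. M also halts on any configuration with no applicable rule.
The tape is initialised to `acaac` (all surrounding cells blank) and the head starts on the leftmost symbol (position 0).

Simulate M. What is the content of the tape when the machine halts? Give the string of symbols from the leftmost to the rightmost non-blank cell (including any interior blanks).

s0 | _[a]caac   read a → write a, move ·, go to s1
s1 | _[a]caac   read a → write _, move ←, go to s1
s1 | [_]_caac   read _ → write _, move →, go to s0
s0 | _[_]caac   read _ → write c, move →, go to s0
s0 | _c[c]aac   read c → write b, move ←, go to s2
s2 | _[c]baac   read c → write a, move →, go to s2
s2 | _a[b]aac   read b → write a, move ·, go to s0
s0 | _a[a]aac   read a → write a, move ·, go to s1
s1 | _a[a]aac   read a → write _, move ←, go to s1
s1 | _[a]_aac   read a → write _, move ←, go to s1
s1 | [_]__aac   read _ → write _, move →, go to s0
s0 | _[_]_aac   read _ → write c, move →, go to s0
s0 | _c[_]aac   read _ → write c, move →, go to s0
s0 | _cc[a]ac   read a → write a, move ·, go to s1
s1 | _cc[a]ac   read a → write _, move ←, go to s1
s1 | _c[c]_ac   read c → write c, move ·, go to sH
sH | _c[c]_ac
The non-blank tape span at halt is cc_ac.

cc_ac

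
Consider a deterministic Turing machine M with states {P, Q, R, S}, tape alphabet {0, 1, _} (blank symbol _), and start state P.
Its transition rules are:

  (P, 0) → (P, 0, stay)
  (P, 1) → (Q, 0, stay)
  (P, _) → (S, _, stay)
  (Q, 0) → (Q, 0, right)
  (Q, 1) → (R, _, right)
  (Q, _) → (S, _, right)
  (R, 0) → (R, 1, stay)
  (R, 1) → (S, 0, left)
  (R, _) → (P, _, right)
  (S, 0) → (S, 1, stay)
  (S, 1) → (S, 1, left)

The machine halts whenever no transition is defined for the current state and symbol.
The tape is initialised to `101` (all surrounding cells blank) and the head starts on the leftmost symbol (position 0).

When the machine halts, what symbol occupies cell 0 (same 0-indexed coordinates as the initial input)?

0

P | [1]01__   read 1 → write 0, move stay, go to Q
Q | [0]01__   read 0 → write 0, move right, go to Q
Q | 0[0]1__   read 0 → write 0, move right, go to Q
Q | 00[1]__   read 1 → write _, move right, go to R
R | 00_[_]_   read _ → write _, move right, go to P
P | 00__[_]   read _ → write _, move stay, go to S
S | 00__[_]
Cell 0 holds 0 when M halts.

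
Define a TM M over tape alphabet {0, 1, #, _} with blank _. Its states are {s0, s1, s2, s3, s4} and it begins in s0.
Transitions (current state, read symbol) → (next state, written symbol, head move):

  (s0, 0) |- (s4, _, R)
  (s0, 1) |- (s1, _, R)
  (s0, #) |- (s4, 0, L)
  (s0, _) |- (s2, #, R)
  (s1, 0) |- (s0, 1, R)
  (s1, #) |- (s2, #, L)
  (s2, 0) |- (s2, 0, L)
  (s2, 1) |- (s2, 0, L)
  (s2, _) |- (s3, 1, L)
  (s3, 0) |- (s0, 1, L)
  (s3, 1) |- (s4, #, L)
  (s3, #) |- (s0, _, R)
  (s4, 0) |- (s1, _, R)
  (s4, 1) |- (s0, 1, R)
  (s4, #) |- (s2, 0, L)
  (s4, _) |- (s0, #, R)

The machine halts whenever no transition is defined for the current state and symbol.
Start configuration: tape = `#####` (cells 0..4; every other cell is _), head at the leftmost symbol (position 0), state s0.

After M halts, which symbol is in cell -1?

state=s0 head=0 tape=__[#]####   (s0,#)→(s4,0,L)
state=s4 head=-1 tape=_[_]0####   (s4,_)→(s0,#,R)
state=s0 head=0 tape=_#[0]####   (s0,0)→(s4,_,R)
state=s4 head=1 tape=_#_[#]###   (s4,#)→(s2,0,L)
state=s2 head=0 tape=_#[_]0###   (s2,_)→(s3,1,L)
state=s3 head=-1 tape=_[#]10###   (s3,#)→(s0,_,R)
state=s0 head=0 tape=__[1]0###   (s0,1)→(s1,_,R)
state=s1 head=1 tape=___[0]###   (s1,0)→(s0,1,R)
state=s0 head=2 tape=___1[#]##   (s0,#)→(s4,0,L)
state=s4 head=1 tape=___[1]0##   (s4,1)→(s0,1,R)
state=s0 head=2 tape=___1[0]##   (s0,0)→(s4,_,R)
state=s4 head=3 tape=___1_[#]#   (s4,#)→(s2,0,L)
state=s2 head=2 tape=___1[_]0#   (s2,_)→(s3,1,L)
state=s3 head=1 tape=___[1]10#   (s3,1)→(s4,#,L)
state=s4 head=0 tape=__[_]#10#   (s4,_)→(s0,#,R)
state=s0 head=1 tape=__#[#]10#   (s0,#)→(s4,0,L)
state=s4 head=0 tape=__[#]010#   (s4,#)→(s2,0,L)
state=s2 head=-1 tape=_[_]0010#   (s2,_)→(s3,1,L)
state=s3 head=-2 tape=[_]10010#
Cell -1 holds 1 when M halts.

1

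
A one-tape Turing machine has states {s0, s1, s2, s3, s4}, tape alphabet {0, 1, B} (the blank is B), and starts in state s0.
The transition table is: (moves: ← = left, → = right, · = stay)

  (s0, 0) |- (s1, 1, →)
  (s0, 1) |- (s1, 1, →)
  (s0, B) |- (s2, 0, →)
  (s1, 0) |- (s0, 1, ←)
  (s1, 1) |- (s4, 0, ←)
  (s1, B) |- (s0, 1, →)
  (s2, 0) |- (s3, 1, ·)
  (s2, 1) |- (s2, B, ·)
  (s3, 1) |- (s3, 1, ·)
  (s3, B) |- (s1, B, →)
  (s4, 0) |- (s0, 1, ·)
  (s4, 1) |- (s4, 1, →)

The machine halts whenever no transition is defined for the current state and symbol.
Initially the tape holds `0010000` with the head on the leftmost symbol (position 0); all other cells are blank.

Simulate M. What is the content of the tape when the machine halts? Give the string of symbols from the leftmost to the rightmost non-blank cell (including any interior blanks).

s0 | [0]010000BBB   read 0 → write 1, move →, go to s1
s1 | 1[0]10000BBB   read 0 → write 1, move ←, go to s0
s0 | [1]110000BBB   read 1 → write 1, move →, go to s1
s1 | 1[1]10000BBB   read 1 → write 0, move ←, go to s4
s4 | [1]010000BBB   read 1 → write 1, move →, go to s4
s4 | 1[0]10000BBB   read 0 → write 1, move ·, go to s0
s0 | 1[1]10000BBB   read 1 → write 1, move →, go to s1
s1 | 11[1]0000BBB   read 1 → write 0, move ←, go to s4
s4 | 1[1]00000BBB   read 1 → write 1, move →, go to s4
s4 | 11[0]0000BBB   read 0 → write 1, move ·, go to s0
s0 | 11[1]0000BBB   read 1 → write 1, move →, go to s1
s1 | 111[0]000BBB   read 0 → write 1, move ←, go to s0
s0 | 11[1]1000BBB   read 1 → write 1, move →, go to s1
s1 | 111[1]000BBB   read 1 → write 0, move ←, go to s4
s4 | 11[1]0000BBB   read 1 → write 1, move →, go to s4
s4 | 111[0]000BBB   read 0 → write 1, move ·, go to s0
s0 | 111[1]000BBB   read 1 → write 1, move →, go to s1
s1 | 1111[0]00BBB   read 0 → write 1, move ←, go to s0
s0 | 111[1]100BBB   read 1 → write 1, move →, go to s1
s1 | 1111[1]00BBB   read 1 → write 0, move ←, go to s4
s4 | 111[1]000BBB   read 1 → write 1, move →, go to s4
s4 | 1111[0]00BBB   read 0 → write 1, move ·, go to s0
s0 | 1111[1]00BBB   read 1 → write 1, move →, go to s1
s1 | 11111[0]0BBB   read 0 → write 1, move ←, go to s0
s0 | 1111[1]10BBB   read 1 → write 1, move →, go to s1
s1 | 11111[1]0BBB   read 1 → write 0, move ←, go to s4
s4 | 1111[1]00BBB   read 1 → write 1, move →, go to s4
s4 | 11111[0]0BBB   read 0 → write 1, move ·, go to s0
s0 | 11111[1]0BBB   read 1 → write 1, move →, go to s1
s1 | 111111[0]BBB   read 0 → write 1, move ←, go to s0
s0 | 11111[1]1BBB   read 1 → write 1, move →, go to s1
s1 | 111111[1]BBB   read 1 → write 0, move ←, go to s4
s4 | 11111[1]0BBB   read 1 → write 1, move →, go to s4
s4 | 111111[0]BBB   read 0 → write 1, move ·, go to s0
s0 | 111111[1]BBB   read 1 → write 1, move →, go to s1
s1 | 1111111[B]BB   read B → write 1, move →, go to s0
s0 | 11111111[B]B   read B → write 0, move →, go to s2
s2 | 111111110[B]
The non-blank tape span at halt is 111111110.

111111110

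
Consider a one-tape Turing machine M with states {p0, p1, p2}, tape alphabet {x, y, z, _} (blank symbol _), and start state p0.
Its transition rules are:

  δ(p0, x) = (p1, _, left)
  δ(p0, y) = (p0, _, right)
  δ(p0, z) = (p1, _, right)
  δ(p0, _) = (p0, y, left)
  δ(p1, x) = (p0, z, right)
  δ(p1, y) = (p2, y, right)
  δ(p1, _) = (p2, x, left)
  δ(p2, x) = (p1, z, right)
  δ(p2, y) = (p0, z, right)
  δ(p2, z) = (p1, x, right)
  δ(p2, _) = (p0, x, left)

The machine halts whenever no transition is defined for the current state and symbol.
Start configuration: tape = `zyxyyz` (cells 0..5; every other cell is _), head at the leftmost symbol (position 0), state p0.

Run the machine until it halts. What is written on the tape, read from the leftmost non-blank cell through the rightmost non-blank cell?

yzy_z

p0 | [z]yxyyz_   read z → write _, move right, go to p1
p1 | _[y]xyyz_   read y → write y, move right, go to p2
p2 | _y[x]yyz_   read x → write z, move right, go to p1
p1 | _yz[y]yz_   read y → write y, move right, go to p2
p2 | _yzy[y]z_   read y → write z, move right, go to p0
p0 | _yzyz[z]_   read z → write _, move right, go to p1
p1 | _yzyz_[_]   read _ → write x, move left, go to p2
p2 | _yzyz[_]x   read _ → write x, move left, go to p0
p0 | _yzy[z]xx   read z → write _, move right, go to p1
p1 | _yzy_[x]x   read x → write z, move right, go to p0
p0 | _yzy_z[x]   read x → write _, move left, go to p1
p1 | _yzy_[z]_
The non-blank tape span at halt is yzy_z.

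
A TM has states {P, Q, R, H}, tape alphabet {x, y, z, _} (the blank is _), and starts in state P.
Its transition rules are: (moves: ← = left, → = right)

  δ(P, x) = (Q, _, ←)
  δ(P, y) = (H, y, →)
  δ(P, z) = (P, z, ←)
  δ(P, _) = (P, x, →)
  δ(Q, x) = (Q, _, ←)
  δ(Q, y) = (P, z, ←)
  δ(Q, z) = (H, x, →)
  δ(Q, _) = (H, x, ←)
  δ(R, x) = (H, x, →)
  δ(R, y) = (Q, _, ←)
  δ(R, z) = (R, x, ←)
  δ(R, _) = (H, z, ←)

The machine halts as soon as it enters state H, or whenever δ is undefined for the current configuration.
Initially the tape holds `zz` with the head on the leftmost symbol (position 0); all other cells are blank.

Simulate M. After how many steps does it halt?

5

P | ___[z]z   read z → write z, move ←, go to P
P | __[_]zz   read _ → write x, move →, go to P
P | __x[z]z   read z → write z, move ←, go to P
P | __[x]zz   read x → write _, move ←, go to Q
Q | _[_]_zz   read _ → write x, move ←, go to H
H | [_]x_zz
M halts after 5 transitions.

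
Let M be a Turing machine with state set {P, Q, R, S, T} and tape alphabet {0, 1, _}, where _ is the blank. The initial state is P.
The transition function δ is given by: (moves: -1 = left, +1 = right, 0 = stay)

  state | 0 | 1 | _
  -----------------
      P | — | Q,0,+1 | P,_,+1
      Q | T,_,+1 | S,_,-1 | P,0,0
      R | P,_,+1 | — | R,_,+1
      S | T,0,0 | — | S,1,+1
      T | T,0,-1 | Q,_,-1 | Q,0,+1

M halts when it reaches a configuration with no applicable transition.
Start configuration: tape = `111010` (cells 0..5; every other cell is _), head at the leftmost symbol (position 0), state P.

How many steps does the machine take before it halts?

16

state=P head=0 tape=_[1]11010   (P,1)→(Q,0,+1)
state=Q head=1 tape=_0[1]1010   (Q,1)→(S,_,-1)
state=S head=0 tape=_[0]_1010   (S,0)→(T,0,0)
state=T head=0 tape=_[0]_1010   (T,0)→(T,0,-1)
state=T head=-1 tape=[_]0_1010   (T,_)→(Q,0,+1)
state=Q head=0 tape=0[0]_1010   (Q,0)→(T,_,+1)
state=T head=1 tape=0_[_]1010   (T,_)→(Q,0,+1)
state=Q head=2 tape=0_0[1]010   (Q,1)→(S,_,-1)
state=S head=1 tape=0_[0]_010   (S,0)→(T,0,0)
state=T head=1 tape=0_[0]_010   (T,0)→(T,0,-1)
state=T head=0 tape=0[_]0_010   (T,_)→(Q,0,+1)
state=Q head=1 tape=00[0]_010   (Q,0)→(T,_,+1)
state=T head=2 tape=00_[_]010   (T,_)→(Q,0,+1)
state=Q head=3 tape=00_0[0]10   (Q,0)→(T,_,+1)
state=T head=4 tape=00_0_[1]0   (T,1)→(Q,_,-1)
state=Q head=3 tape=00_0[_]_0   (Q,_)→(P,0,0)
state=P head=3 tape=00_0[0]_0
M halts after 16 transitions.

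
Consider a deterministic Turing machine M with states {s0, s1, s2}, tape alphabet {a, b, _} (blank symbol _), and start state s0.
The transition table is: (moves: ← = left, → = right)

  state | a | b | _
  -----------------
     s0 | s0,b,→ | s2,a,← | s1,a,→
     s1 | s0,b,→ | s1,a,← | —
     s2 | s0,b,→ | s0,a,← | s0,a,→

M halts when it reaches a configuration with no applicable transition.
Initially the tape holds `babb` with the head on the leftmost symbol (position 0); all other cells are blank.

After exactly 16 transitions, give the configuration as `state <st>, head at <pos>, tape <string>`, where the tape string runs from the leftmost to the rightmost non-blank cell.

state s2, head at -2, tape aaaaa

s0 | __[b]abb   read b → write a, move ←, go to s2
s2 | _[_]aabb   read _ → write a, move →, go to s0
s0 | _a[a]abb   read a → write b, move →, go to s0
s0 | _ab[a]bb   read a → write b, move →, go to s0
s0 | _abb[b]b   read b → write a, move ←, go to s2
s2 | _ab[b]ab   read b → write a, move ←, go to s0
s0 | _a[b]aab   read b → write a, move ←, go to s2
s2 | _[a]aaab   read a → write b, move →, go to s0
s0 | _b[a]aab   read a → write b, move →, go to s0
s0 | _bb[a]ab   read a → write b, move →, go to s0
s0 | _bbb[a]b   read a → write b, move →, go to s0
s0 | _bbbb[b]   read b → write a, move ←, go to s2
s2 | _bbb[b]a   read b → write a, move ←, go to s0
s0 | _bb[b]aa   read b → write a, move ←, go to s2
s2 | _b[b]aaa   read b → write a, move ←, go to s0
s0 | _[b]aaaa   read b → write a, move ←, go to s2
s2 | [_]aaaaa
After 16 steps: state s2, head at -2, tape aaaaa.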